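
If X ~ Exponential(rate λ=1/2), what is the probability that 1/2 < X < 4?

P(1/2 < X < 4) = ∫_{1/2}^{4} f(x) dx
where f(x) = \frac{e^{- \frac{x}{2}}}{2}
= - \frac{1}{e^{2}} + e^{- \frac{1}{4}}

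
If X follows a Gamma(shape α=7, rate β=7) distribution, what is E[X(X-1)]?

E[X(X-1)] = E[X² - X] = E[X²] - E[X]
E[X] = 1
E[X²] = Var(X) + (E[X])² = \frac{1}{7} + (1)² = \frac{8}{7}
E[X(X-1)] = \frac{8}{7} - 1 = \frac{1}{7}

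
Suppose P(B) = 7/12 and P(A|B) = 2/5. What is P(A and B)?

By definition, P(A|B) = P(A ∩ B) / P(B)
So P(A ∩ B) = P(A|B) × P(B)
= 2/5 × 7/12
= 7/30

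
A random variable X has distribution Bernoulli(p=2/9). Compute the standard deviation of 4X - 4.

For X ~ Bernoulli(p=2/9):
Var(X) = \frac{14}{81}
SD(X) = √(Var(X)) = √(\frac{14}{81}) = \frac{\sqrt{14}}{9}
SD(4X - 4) = |4| × SD(X) = 4 × \frac{\sqrt{14}}{9} = \frac{4 \sqrt{14}}{9}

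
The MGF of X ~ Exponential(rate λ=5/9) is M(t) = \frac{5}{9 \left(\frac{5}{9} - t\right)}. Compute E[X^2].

To find E[X^2], compute M^(2)(0):
M^(1)(t) = \frac{5}{9 \left(\frac{5}{9} - t\right)^{2}}
M^(2)(t) = \frac{10}{9 \left(\frac{5}{9} - t\right)^{3}}
M^(2)(0) = \frac{162}{25}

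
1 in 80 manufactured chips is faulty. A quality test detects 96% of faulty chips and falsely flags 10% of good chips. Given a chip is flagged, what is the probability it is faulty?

Let D = the rare event, + = positive/flagged.
P(D) = 1/80
P(+|D) = 96/100 = 24/25
P(+|D') = 10/100 = 1/10
P(+) = P(+|D)P(D) + P(+|D')P(D')
     = \frac{24}{25} × \frac{1}{80} + \frac{1}{10} × \frac{79}{80}
     = \frac{443}{4000}
P(D|+) = P(+|D)P(D)/P(+) = \frac{48}{443}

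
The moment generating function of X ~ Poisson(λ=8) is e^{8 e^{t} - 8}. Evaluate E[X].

To find E[X], compute M^(1)(0):
M^(1)(t) = 8 e^{t} e^{8 e^{t} - 8}
M^(1)(0) = 8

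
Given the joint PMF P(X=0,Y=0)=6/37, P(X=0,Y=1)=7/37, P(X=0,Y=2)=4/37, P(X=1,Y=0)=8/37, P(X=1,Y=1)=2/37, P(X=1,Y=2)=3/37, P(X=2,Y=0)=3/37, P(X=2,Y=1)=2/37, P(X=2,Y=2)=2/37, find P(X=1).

P(X=1) = P(X=1,Y=0) + P(X=1,Y=1) + P(X=1,Y=2)
= 8/37 + 2/37 + 3/37
= 13/37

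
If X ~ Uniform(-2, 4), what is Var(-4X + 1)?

For X ~ Uniform(-2, 4):
Var(X) = 3
Var(-4X + 1) = (-4)² × Var(X) = 16 × 3 = 48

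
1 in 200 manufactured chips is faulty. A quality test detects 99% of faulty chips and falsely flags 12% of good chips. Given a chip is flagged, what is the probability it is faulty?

Let D = the rare event, + = positive/flagged.
P(D) = 1/200
P(+|D) = 99/100
P(+|D') = 12/100 = 3/25
P(+) = P(+|D)P(D) + P(+|D')P(D')
     = \frac{99}{100} × \frac{1}{200} + \frac{3}{25} × \frac{199}{200}
     = \frac{2487}{20000}
P(D|+) = P(+|D)P(D)/P(+) = \frac{33}{829}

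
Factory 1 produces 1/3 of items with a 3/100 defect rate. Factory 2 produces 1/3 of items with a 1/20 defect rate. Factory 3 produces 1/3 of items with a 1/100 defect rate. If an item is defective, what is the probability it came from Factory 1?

Using Bayes' theorem:
P(F1) = 1/3, P(D|F1) = 3/100
P(F2) = 1/3, P(D|F2) = 1/20
P(F3) = 1/3, P(D|F3) = 1/100
P(D) = P(D|F1)P(F1) + P(D|F2)P(F2) + P(D|F3)P(F3)
     = \frac{3}{100}
P(F1|D) = P(D|F1)P(F1) / P(D)
= \frac{1}{3}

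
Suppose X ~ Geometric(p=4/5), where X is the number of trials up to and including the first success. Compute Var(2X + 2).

For X ~ Geometric(p=4/5), where X is the number of trials up to and including the first success:
Var(X) = \frac{5}{16}
Var(2X + 2) = (2)² × Var(X) = 4 × \frac{5}{16} = \frac{5}{4}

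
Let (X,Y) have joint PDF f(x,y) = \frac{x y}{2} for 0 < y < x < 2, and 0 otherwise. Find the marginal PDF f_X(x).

f_X(x) = ∫_0^x \frac{x y}{2} dy = \frac{x^{3}}{4}
for 0 < x < 2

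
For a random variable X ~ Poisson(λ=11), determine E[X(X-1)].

E[X(X-1)] = E[X² - X] = E[X²] - E[X]
E[X] = 11
E[X²] = Var(X) + (E[X])² = 11 + (11)² = 132
E[X(X-1)] = 132 - 11 = 121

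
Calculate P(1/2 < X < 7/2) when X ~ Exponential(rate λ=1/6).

P(1/2 < X < 7/2) = ∫_{1/2}^{7/2} f(x) dx
where f(x) = \frac{e^{- \frac{x}{6}}}{6}
= - \frac{1 - e^{\frac{1}{2}}}{e^{\frac{7}{12}}}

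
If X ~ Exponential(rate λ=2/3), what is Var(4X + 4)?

For X ~ Exponential(rate λ=2/3):
Var(X) = \frac{9}{4}
Var(4X + 4) = (4)² × Var(X) = 16 × \frac{9}{4} = 36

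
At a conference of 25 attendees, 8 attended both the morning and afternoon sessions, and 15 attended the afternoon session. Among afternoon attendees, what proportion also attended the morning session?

P(A ∩ B) = 8/25
P(B) = 15/25 = 3/5
P(A|B) = P(A ∩ B) / P(B) = (8/25) / (3/5) = 8/15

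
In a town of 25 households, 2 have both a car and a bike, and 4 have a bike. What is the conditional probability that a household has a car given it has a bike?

P(A ∩ B) = 2/25
P(B) = 4/25
P(A|B) = P(A ∩ B) / P(B) = (2/25) / (4/25) = 1/2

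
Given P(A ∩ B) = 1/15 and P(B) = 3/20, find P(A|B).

P(A|B) = P(A ∩ B) / P(B)
= (1/15) / (3/20)
= 4/9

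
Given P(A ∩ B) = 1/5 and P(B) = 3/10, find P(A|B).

P(A|B) = P(A ∩ B) / P(B)
= (1/5) / (3/10)
= 2/3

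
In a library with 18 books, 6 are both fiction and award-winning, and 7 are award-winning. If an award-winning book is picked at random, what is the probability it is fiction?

P(A ∩ B) = 6/18 = 1/3
P(B) = 7/18
P(A|B) = P(A ∩ B) / P(B) = (1/3) / (7/18) = 6/7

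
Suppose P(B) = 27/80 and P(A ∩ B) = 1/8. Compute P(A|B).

P(A|B) = P(A ∩ B) / P(B)
= (1/8) / (27/80)
= 10/27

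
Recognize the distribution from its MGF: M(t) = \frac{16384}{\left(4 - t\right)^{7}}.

The MGF M(t) = \frac{16384}{\left(4 - t\right)^{7}} is the standard form for the Gamma distribution.
Comparing with the known MGF formula identifies: Gamma(shape α=7, rate β=4)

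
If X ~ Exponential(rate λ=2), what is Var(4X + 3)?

For X ~ Exponential(rate λ=2):
Var(X) = \frac{1}{4}
Var(4X + 3) = (4)² × Var(X) = 16 × \frac{1}{4} = 4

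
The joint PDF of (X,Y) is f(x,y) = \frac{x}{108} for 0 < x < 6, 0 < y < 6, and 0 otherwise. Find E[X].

f_X(x) = ∫_0^6 \frac{x}{108} dy = \frac{x}{18}
E[X] = ∫_0^6 x × (\frac{x}{18}) dx = 4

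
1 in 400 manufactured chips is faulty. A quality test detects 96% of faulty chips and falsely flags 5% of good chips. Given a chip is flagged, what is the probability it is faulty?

Let D = the rare event, + = positive/flagged.
P(D) = 1/400
P(+|D) = 96/100 = 24/25
P(+|D') = 5/100 = 1/20
P(+) = P(+|D)P(D) + P(+|D')P(D')
     = \frac{24}{25} × \frac{1}{400} + \frac{1}{20} × \frac{399}{400}
     = \frac{2091}{40000}
P(D|+) = P(+|D)P(D)/P(+) = \frac{32}{697}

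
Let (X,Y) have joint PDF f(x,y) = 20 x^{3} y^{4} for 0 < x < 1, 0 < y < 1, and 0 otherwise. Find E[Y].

E[Y] = ∫_0^1 ∫_0^1 y × f(x,y) dx dy
= \frac{5}{6}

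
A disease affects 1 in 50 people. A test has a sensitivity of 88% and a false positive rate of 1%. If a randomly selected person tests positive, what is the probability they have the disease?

Let D = the rare event, + = positive/flagged.
P(D) = 1/50
P(+|D) = 88/100 = 22/25
P(+|D') = 1/100
P(+) = P(+|D)P(D) + P(+|D')P(D')
     = \frac{22}{25} × \frac{1}{50} + \frac{1}{100} × \frac{49}{50}
     = \frac{137}{5000}
P(D|+) = P(+|D)P(D)/P(+) = \frac{88}{137}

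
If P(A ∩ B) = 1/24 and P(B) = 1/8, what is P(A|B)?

P(A|B) = P(A ∩ B) / P(B)
= (1/24) / (1/8)
= 1/3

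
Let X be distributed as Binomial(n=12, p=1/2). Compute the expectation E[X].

For X ~ Binomial(n=12, p=1/2), the expected value is:
E[X] = 6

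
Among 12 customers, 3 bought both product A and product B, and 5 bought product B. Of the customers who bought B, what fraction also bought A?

P(A ∩ B) = 3/12 = 1/4
P(B) = 5/12
P(A|B) = P(A ∩ B) / P(B) = (1/4) / (5/12) = 3/5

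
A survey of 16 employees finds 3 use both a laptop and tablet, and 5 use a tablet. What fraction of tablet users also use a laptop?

P(A ∩ B) = 3/16
P(B) = 5/16
P(A|B) = P(A ∩ B) / P(B) = (3/16) / (5/16) = 3/5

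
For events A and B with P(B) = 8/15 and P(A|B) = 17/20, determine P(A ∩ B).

By definition, P(A|B) = P(A ∩ B) / P(B)
So P(A ∩ B) = P(A|B) × P(B)
= 17/20 × 8/15
= 34/75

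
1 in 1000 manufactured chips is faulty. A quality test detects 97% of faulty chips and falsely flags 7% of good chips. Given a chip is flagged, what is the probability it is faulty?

Let D = the rare event, + = positive/flagged.
P(D) = 1/1000
P(+|D) = 97/100
P(+|D') = 7/100
P(+) = P(+|D)P(D) + P(+|D')P(D')
     = \frac{97}{100} × \frac{1}{1000} + \frac{7}{100} × \frac{999}{1000}
     = \frac{709}{10000}
P(D|+) = P(+|D)P(D)/P(+) = \frac{97}{7090}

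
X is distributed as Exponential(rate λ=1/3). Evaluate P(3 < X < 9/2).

P(3 < X < 9/2) = ∫_{3}^{9/2} f(x) dx
where f(x) = \frac{e^{- \frac{x}{3}}}{3}
= - \frac{1}{e^{\frac{3}{2}}} + e^{-1}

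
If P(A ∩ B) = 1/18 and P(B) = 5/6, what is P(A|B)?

P(A|B) = P(A ∩ B) / P(B)
= (1/18) / (5/6)
= 1/15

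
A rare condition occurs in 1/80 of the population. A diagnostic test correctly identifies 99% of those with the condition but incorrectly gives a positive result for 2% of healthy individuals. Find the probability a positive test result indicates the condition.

Let D = the rare event, + = positive/flagged.
P(D) = 1/80
P(+|D) = 99/100
P(+|D') = 2/100 = 1/50
P(+) = P(+|D)P(D) + P(+|D')P(D')
     = \frac{99}{100} × \frac{1}{80} + \frac{1}{50} × \frac{79}{80}
     = \frac{257}{8000}
P(D|+) = P(+|D)P(D)/P(+) = \frac{99}{257}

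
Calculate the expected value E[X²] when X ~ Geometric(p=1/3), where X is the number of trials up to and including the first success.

Using the identity E[X²] = Var(X) + (E[X])²:
E[X] = 3
Var(X) = 6
E[X²] = 6 + (3)²
= 15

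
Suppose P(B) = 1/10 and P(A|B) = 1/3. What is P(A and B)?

By definition, P(A|B) = P(A ∩ B) / P(B)
So P(A ∩ B) = P(A|B) × P(B)
= 1/3 × 1/10
= 1/30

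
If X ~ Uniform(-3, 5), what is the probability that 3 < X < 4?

P(3 < X < 4) = ∫_{3}^{4} f(x) dx
where f(x) = \frac{1}{8}
= \frac{1}{8}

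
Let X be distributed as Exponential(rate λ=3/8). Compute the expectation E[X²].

Using the identity E[X²] = Var(X) + (E[X])²:
E[X] = \frac{8}{3}
Var(X) = \frac{64}{9}
E[X²] = \frac{64}{9} + (\frac{8}{3})²
= \frac{128}{9}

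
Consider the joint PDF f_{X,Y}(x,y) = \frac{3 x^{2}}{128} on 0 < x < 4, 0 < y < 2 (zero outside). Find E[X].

f_X(x) = ∫_0^2 \frac{3 x^{2}}{128} dy = \frac{3 x^{2}}{64}
E[X] = ∫_0^4 x × (\frac{3 x^{2}}{64}) dx = 3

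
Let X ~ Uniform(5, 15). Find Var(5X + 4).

For X ~ Uniform(5, 15):
Var(X) = \frac{25}{3}
Var(5X + 4) = (5)² × Var(X) = 25 × \frac{25}{3} = \frac{625}{3}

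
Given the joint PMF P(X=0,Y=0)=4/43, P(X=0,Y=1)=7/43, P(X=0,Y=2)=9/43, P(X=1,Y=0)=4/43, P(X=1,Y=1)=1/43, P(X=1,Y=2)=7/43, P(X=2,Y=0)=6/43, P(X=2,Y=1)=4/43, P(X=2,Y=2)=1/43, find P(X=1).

P(X=1) = P(X=1,Y=0) + P(X=1,Y=1) + P(X=1,Y=2)
= 4/43 + 1/43 + 7/43
= 12/43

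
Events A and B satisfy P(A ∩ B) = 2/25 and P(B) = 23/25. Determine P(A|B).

P(A|B) = P(A ∩ B) / P(B)
= (2/25) / (23/25)
= 2/23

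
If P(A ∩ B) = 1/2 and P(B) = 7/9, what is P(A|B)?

P(A|B) = P(A ∩ B) / P(B)
= (1/2) / (7/9)
= 9/14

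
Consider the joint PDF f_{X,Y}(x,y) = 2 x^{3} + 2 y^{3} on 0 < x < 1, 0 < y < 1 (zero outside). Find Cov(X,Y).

E[XY] = ∫∫ xy × f(x,y) dx dy = \frac{2}{5}
E[X] = \frac{13}{20}
E[Y] = \frac{13}{20}
Cov(X,Y) = E[XY] - E[X]E[Y] = - \frac{9}{400}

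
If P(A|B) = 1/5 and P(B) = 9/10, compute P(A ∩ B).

By definition, P(A|B) = P(A ∩ B) / P(B)
So P(A ∩ B) = P(A|B) × P(B)
= 1/5 × 9/10
= 9/50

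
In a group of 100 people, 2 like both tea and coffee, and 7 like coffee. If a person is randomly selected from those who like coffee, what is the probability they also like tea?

P(A ∩ B) = 2/100 = 1/50
P(B) = 7/100
P(A|B) = P(A ∩ B) / P(B) = (1/50) / (7/100) = 2/7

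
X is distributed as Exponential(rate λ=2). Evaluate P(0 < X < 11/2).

P(0 < X < 11/2) = ∫_{0}^{11/2} f(x) dx
where f(x) = 2 e^{- 2 x}
= 1 - e^{-11}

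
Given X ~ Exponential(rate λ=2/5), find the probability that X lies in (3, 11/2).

P(3 < X < 11/2) = ∫_{3}^{11/2} f(x) dx
where f(x) = \frac{2 e^{- \frac{2 x}{5}}}{5}
= - \frac{1 - e}{e^{\frac{11}{5}}}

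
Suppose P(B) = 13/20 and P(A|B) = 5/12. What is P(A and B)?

By definition, P(A|B) = P(A ∩ B) / P(B)
So P(A ∩ B) = P(A|B) × P(B)
= 5/12 × 13/20
= 13/48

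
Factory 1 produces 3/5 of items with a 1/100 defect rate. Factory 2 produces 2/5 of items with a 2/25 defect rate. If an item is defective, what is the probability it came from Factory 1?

Using Bayes' theorem:
P(F1) = 3/5, P(D|F1) = 1/100
P(F2) = 2/5, P(D|F2) = 2/25
P(D) = P(D|F1)P(F1) + P(D|F2)P(F2)
     = \frac{19}{500}
P(F1|D) = P(D|F1)P(F1) / P(D)
= \frac{3}{19}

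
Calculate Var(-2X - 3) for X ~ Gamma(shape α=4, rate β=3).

For X ~ Gamma(shape α=4, rate β=3):
Var(X) = \frac{4}{9}
Var(-2X - 3) = (-2)² × Var(X) = 4 × \frac{4}{9} = \frac{16}{9}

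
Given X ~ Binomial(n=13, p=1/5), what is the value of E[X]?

For X ~ Binomial(n=13, p=1/5), the expected value is:
E[X] = \frac{13}{5}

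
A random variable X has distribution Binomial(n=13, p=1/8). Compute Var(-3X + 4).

For X ~ Binomial(n=13, p=1/8):
Var(X) = \frac{91}{64}
Var(-3X + 4) = (-3)² × Var(X) = 9 × \frac{91}{64} = \frac{819}{64}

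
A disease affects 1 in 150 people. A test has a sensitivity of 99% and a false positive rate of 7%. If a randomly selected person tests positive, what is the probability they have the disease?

Let D = the rare event, + = positive/flagged.
P(D) = 1/150
P(+|D) = 99/100
P(+|D') = 7/100
P(+) = P(+|D)P(D) + P(+|D')P(D')
     = \frac{99}{100} × \frac{1}{150} + \frac{7}{100} × \frac{149}{150}
     = \frac{571}{7500}
P(D|+) = P(+|D)P(D)/P(+) = \frac{99}{1142}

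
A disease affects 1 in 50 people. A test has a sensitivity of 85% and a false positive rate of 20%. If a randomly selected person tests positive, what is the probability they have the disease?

Let D = the rare event, + = positive/flagged.
P(D) = 1/50
P(+|D) = 85/100 = 17/20
P(+|D') = 20/100 = 1/5
P(+) = P(+|D)P(D) + P(+|D')P(D')
     = \frac{17}{20} × \frac{1}{50} + \frac{1}{5} × \frac{49}{50}
     = \frac{213}{1000}
P(D|+) = P(+|D)P(D)/P(+) = \frac{17}{213}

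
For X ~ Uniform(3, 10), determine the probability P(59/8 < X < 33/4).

P(59/8 < X < 33/4) = ∫_{59/8}^{33/4} f(x) dx
where f(x) = \frac{1}{7}
= \frac{1}{8}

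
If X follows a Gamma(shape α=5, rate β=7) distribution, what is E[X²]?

Using the identity E[X²] = Var(X) + (E[X])²:
E[X] = \frac{5}{7}
Var(X) = \frac{5}{49}
E[X²] = \frac{5}{49} + (\frac{5}{7})²
= \frac{30}{49}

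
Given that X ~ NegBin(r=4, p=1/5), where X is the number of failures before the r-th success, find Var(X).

For X ~ NegBin(r=4, p=1/5), where X is the number of failures before the r-th success:
Var(X) = 80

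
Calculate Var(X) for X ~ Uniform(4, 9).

For X ~ Uniform(4, 9):
Var(X) = \frac{25}{12}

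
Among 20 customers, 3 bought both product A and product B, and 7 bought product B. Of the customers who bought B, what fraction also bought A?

P(A ∩ B) = 3/20
P(B) = 7/20
P(A|B) = P(A ∩ B) / P(B) = (3/20) / (7/20) = 3/7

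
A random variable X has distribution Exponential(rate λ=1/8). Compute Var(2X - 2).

For X ~ Exponential(rate λ=1/8):
Var(X) = 64
Var(2X - 2) = (2)² × Var(X) = 4 × 64 = 256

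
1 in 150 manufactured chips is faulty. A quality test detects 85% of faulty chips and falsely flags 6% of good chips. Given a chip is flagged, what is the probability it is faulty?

Let D = the rare event, + = positive/flagged.
P(D) = 1/150
P(+|D) = 85/100 = 17/20
P(+|D') = 6/100 = 3/50
P(+) = P(+|D)P(D) + P(+|D')P(D')
     = \frac{17}{20} × \frac{1}{150} + \frac{3}{50} × \frac{149}{150}
     = \frac{979}{15000}
P(D|+) = P(+|D)P(D)/P(+) = \frac{85}{979}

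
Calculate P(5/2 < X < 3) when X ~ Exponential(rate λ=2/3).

P(5/2 < X < 3) = ∫_{5/2}^{3} f(x) dx
where f(x) = \frac{2 e^{- \frac{2 x}{3}}}{3}
= - \frac{1}{e^{2}} + e^{- \frac{5}{3}}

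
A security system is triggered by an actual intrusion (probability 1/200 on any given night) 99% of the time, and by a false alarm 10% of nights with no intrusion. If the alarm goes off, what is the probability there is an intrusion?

Let D = the rare event, + = positive/flagged.
P(D) = 1/200
P(+|D) = 99/100
P(+|D') = 10/100 = 1/10
P(+) = P(+|D)P(D) + P(+|D')P(D')
     = \frac{99}{100} × \frac{1}{200} + \frac{1}{10} × \frac{199}{200}
     = \frac{2089}{20000}
P(D|+) = P(+|D)P(D)/P(+) = \frac{99}{2089}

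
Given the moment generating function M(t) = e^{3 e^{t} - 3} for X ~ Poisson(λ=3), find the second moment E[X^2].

To find E[X^2], compute M^(2)(0):
M^(1)(t) = 3 e^{t} e^{3 e^{t} - 3}
M^(2)(t) = 9 e^{2 t} e^{3 e^{t} - 3} + 3 e^{t} e^{3 e^{t} - 3}
M^(2)(0) = 12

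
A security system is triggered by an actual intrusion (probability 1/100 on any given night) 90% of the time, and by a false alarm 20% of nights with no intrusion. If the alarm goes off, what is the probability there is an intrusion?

Let D = the rare event, + = positive/flagged.
P(D) = 1/100
P(+|D) = 90/100 = 9/10
P(+|D') = 20/100 = 1/5
P(+) = P(+|D)P(D) + P(+|D')P(D')
     = \frac{9}{10} × \frac{1}{100} + \frac{1}{5} × \frac{99}{100}
     = \frac{207}{1000}
P(D|+) = P(+|D)P(D)/P(+) = \frac{1}{23}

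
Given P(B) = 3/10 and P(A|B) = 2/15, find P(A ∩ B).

By definition, P(A|B) = P(A ∩ B) / P(B)
So P(A ∩ B) = P(A|B) × P(B)
= 2/15 × 3/10
= 1/25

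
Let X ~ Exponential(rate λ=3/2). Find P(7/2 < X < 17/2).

P(7/2 < X < 17/2) = ∫_{7/2}^{17/2} f(x) dx
where f(x) = \frac{3 e^{- \frac{3 x}{2}}}{2}
= - \frac{1 - e^{\frac{15}{2}}}{e^{\frac{51}{4}}}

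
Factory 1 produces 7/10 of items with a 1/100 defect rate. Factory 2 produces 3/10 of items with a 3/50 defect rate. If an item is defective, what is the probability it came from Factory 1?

Using Bayes' theorem:
P(F1) = 7/10, P(D|F1) = 1/100
P(F2) = 3/10, P(D|F2) = 3/50
P(D) = P(D|F1)P(F1) + P(D|F2)P(F2)
     = \frac{1}{40}
P(F1|D) = P(D|F1)P(F1) / P(D)
= \frac{7}{25}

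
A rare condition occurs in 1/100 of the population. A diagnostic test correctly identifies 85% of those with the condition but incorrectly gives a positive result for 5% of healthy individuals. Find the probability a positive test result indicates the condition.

Let D = the rare event, + = positive/flagged.
P(D) = 1/100
P(+|D) = 85/100 = 17/20
P(+|D') = 5/100 = 1/20
P(+) = P(+|D)P(D) + P(+|D')P(D')
     = \frac{17}{20} × \frac{1}{100} + \frac{1}{20} × \frac{99}{100}
     = \frac{29}{500}
P(D|+) = P(+|D)P(D)/P(+) = \frac{17}{116}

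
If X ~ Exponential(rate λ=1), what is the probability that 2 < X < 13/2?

P(2 < X < 13/2) = ∫_{2}^{13/2} f(x) dx
where f(x) = e^{- x}
= - \frac{1}{e^{\frac{13}{2}}} + e^{-2}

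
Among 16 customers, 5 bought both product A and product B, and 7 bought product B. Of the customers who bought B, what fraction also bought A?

P(A ∩ B) = 5/16
P(B) = 7/16
P(A|B) = P(A ∩ B) / P(B) = (5/16) / (7/16) = 5/7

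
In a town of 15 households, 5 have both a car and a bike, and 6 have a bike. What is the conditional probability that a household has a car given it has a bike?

P(A ∩ B) = 5/15 = 1/3
P(B) = 6/15 = 2/5
P(A|B) = P(A ∩ B) / P(B) = (1/3) / (2/5) = 5/6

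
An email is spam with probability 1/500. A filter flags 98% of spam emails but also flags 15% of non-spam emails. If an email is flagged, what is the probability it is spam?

Let D = the rare event, + = positive/flagged.
P(D) = 1/500
P(+|D) = 98/100 = 49/50
P(+|D') = 15/100 = 3/20
P(+) = P(+|D)P(D) + P(+|D')P(D')
     = \frac{49}{50} × \frac{1}{500} + \frac{3}{20} × \frac{499}{500}
     = \frac{7583}{50000}
P(D|+) = P(+|D)P(D)/P(+) = \frac{98}{7583}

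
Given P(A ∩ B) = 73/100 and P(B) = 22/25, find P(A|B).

P(A|B) = P(A ∩ B) / P(B)
= (73/100) / (22/25)
= 73/88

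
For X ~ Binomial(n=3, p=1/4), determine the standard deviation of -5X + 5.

For X ~ Binomial(n=3, p=1/4):
Var(X) = \frac{9}{16}
SD(X) = √(Var(X)) = √(\frac{9}{16}) = \frac{3}{4}
SD(-5X + 5) = |-5| × SD(X) = 5 × \frac{3}{4} = \frac{15}{4}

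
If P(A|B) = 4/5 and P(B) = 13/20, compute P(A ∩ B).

By definition, P(A|B) = P(A ∩ B) / P(B)
So P(A ∩ B) = P(A|B) × P(B)
= 4/5 × 13/20
= 13/25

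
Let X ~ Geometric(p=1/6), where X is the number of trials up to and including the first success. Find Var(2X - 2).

For X ~ Geometric(p=1/6), where X is the number of trials up to and including the first success:
Var(X) = 30
Var(2X - 2) = (2)² × Var(X) = 4 × 30 = 120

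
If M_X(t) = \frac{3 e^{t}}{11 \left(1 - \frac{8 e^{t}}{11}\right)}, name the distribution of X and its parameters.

The MGF M(t) = \frac{3 e^{t}}{11 \left(1 - \frac{8 e^{t}}{11}\right)} is the standard form for the Geometric distribution.
Comparing with the known MGF formula identifies: Geometric(p=3/11), X = trial number of first success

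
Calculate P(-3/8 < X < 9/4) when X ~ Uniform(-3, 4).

P(-3/8 < X < 9/4) = ∫_{-3/8}^{9/4} f(x) dx
where f(x) = \frac{1}{7}
= \frac{3}{8}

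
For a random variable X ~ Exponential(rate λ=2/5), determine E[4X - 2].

For X ~ Exponential(rate λ=2/5):
E[X] = \frac{5}{2}
E[4X - 2] = 4 × E[X] - 2 = 8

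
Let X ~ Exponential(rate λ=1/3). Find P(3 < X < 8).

P(3 < X < 8) = ∫_{3}^{8} f(x) dx
where f(x) = \frac{e^{- \frac{x}{3}}}{3}
= - \frac{1}{e^{\frac{8}{3}}} + e^{-1}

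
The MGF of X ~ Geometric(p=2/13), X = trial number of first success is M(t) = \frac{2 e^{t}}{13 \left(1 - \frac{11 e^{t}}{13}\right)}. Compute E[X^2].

To find E[X^2], compute M^(2)(0):
M^(1)(t) = \frac{2 e^{t}}{13 \left(1 - \frac{11 e^{t}}{13}\right)} + \frac{22 e^{2 t}}{169 \left(1 - \frac{11 e^{t}}{13}\right)^{2}}
M^(2)(t) = \frac{2 e^{t}}{13 \left(1 - \frac{11 e^{t}}{13}\right)} + \frac{66 e^{2 t}}{169 \left(1 - \frac{11 e^{t}}{13}\right)^{2}} + \frac{484 e^{3 t}}{2197 \left(1 - \frac{11 e^{t}}{13}\right)^{3}}
M^(2)(0) = 78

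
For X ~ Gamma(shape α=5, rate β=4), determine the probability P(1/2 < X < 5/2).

P(1/2 < X < 5/2) = ∫_{1/2}^{5/2} f(x) dx
where f(x) = \frac{128 x^{4} e^{- 4 x}}{3}
= \frac{-1933 + 21 e^{8}}{3 e^{10}}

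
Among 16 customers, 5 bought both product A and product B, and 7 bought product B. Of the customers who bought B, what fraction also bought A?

P(A ∩ B) = 5/16
P(B) = 7/16
P(A|B) = P(A ∩ B) / P(B) = (5/16) / (7/16) = 5/7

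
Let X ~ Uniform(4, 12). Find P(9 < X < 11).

P(9 < X < 11) = ∫_{9}^{11} f(x) dx
where f(x) = \frac{1}{8}
= \frac{1}{4}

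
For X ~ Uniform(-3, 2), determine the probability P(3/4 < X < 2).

P(3/4 < X < 2) = ∫_{3/4}^{2} f(x) dx
where f(x) = \frac{1}{5}
= \frac{1}{4}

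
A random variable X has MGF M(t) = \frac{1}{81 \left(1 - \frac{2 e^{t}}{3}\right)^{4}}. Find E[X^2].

To find E[X^2], compute M^(2)(0):
M^(1)(t) = \frac{8 e^{t}}{243 \left(1 - \frac{2 e^{t}}{3}\right)^{5}}
M^(2)(t) = \frac{8 e^{t}}{243 \left(1 - \frac{2 e^{t}}{3}\right)^{5}} + \frac{80 e^{2 t}}{729 \left(1 - \frac{2 e^{t}}{3}\right)^{6}}
M^(2)(0) = 88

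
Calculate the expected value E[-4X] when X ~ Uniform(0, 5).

For X ~ Uniform(0, 5):
E[X] = \frac{5}{2}
E[-4X] = -4 × E[X] + 0 = -10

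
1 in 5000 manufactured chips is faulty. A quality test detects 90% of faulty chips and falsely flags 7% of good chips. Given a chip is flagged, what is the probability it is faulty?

Let D = the rare event, + = positive/flagged.
P(D) = 1/5000
P(+|D) = 90/100 = 9/10
P(+|D') = 7/100
P(+) = P(+|D)P(D) + P(+|D')P(D')
     = \frac{9}{10} × \frac{1}{5000} + \frac{7}{100} × \frac{4999}{5000}
     = \frac{35083}{500000}
P(D|+) = P(+|D)P(D)/P(+) = \frac{90}{35083}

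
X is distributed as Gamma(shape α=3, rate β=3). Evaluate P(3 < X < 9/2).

P(3 < X < 9/2) = ∫_{3}^{9/2} f(x) dx
where f(x) = \frac{27 x^{2} e^{- 3 x}}{2}
= - \frac{845}{8 e^{\frac{27}{2}}} + \frac{101}{2 e^{9}}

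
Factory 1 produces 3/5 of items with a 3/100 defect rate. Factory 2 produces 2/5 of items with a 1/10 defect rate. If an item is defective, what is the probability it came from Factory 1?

Using Bayes' theorem:
P(F1) = 3/5, P(D|F1) = 3/100
P(F2) = 2/5, P(D|F2) = 1/10
P(D) = P(D|F1)P(F1) + P(D|F2)P(F2)
     = \frac{29}{500}
P(F1|D) = P(D|F1)P(F1) / P(D)
= \frac{9}{29}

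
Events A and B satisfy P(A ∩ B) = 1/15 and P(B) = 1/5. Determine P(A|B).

P(A|B) = P(A ∩ B) / P(B)
= (1/15) / (1/5)
= 1/3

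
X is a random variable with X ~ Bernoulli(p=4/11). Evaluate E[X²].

Using the identity E[X²] = Var(X) + (E[X])²:
E[X] = \frac{4}{11}
Var(X) = \frac{28}{121}
E[X²] = \frac{28}{121} + (\frac{4}{11})²
= \frac{4}{11}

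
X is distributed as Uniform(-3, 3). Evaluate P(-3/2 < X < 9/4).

P(-3/2 < X < 9/4) = ∫_{-3/2}^{9/4} f(x) dx
where f(x) = \frac{1}{6}
= \frac{5}{8}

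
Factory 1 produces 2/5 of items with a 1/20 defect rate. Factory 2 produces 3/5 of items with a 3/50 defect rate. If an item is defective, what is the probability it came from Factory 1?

Using Bayes' theorem:
P(F1) = 2/5, P(D|F1) = 1/20
P(F2) = 3/5, P(D|F2) = 3/50
P(D) = P(D|F1)P(F1) + P(D|F2)P(F2)
     = \frac{7}{125}
P(F1|D) = P(D|F1)P(F1) / P(D)
= \frac{5}{14}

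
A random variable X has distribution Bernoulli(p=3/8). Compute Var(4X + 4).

For X ~ Bernoulli(p=3/8):
Var(X) = \frac{15}{64}
Var(4X + 4) = (4)² × Var(X) = 16 × \frac{15}{64} = \frac{15}{4}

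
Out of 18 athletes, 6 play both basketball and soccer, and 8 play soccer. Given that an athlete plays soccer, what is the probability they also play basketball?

P(A ∩ B) = 6/18 = 1/3
P(B) = 8/18 = 4/9
P(A|B) = P(A ∩ B) / P(B) = (1/3) / (4/9) = 3/4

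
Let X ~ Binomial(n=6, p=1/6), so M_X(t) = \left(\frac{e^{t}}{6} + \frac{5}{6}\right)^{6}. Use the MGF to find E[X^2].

To find E[X^2], compute M^(2)(0):
M^(1)(t) = \left(\frac{e^{t}}{6} + \frac{5}{6}\right)^{5} e^{t}
M^(2)(t) = \left(\frac{e^{t}}{6} + \frac{5}{6}\right)^{5} e^{t} + \frac{5 \left(\frac{e^{t}}{6} + \frac{5}{6}\right)^{4} e^{2 t}}{6}
M^(2)(0) = \frac{11}{6}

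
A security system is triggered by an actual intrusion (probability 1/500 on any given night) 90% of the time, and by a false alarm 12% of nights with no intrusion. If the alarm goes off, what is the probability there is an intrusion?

Let D = the rare event, + = positive/flagged.
P(D) = 1/500
P(+|D) = 90/100 = 9/10
P(+|D') = 12/100 = 3/25
P(+) = P(+|D)P(D) + P(+|D')P(D')
     = \frac{9}{10} × \frac{1}{500} + \frac{3}{25} × \frac{499}{500}
     = \frac{3039}{25000}
P(D|+) = P(+|D)P(D)/P(+) = \frac{15}{1013}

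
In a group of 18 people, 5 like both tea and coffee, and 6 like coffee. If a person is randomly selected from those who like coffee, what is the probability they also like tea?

P(A ∩ B) = 5/18
P(B) = 6/18 = 1/3
P(A|B) = P(A ∩ B) / P(B) = (5/18) / (1/3) = 5/6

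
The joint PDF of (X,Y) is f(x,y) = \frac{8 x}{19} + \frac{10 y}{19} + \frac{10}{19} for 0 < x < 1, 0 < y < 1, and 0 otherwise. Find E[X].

E[X] = ∫_0^1 ∫_0^1 x × f(x,y) dy dx
= ∫_0^1 ∫_0^1 x × (\frac{8 x}{19} + \frac{10 y}{19} + \frac{10}{19}) dy dx
= \frac{61}{114}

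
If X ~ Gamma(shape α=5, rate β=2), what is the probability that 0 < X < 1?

P(0 < X < 1) = ∫_{0}^{1} f(x) dx
where f(x) = \frac{4 x^{4} e^{- 2 x}}{3}
= 1 - \frac{7}{e^{2}}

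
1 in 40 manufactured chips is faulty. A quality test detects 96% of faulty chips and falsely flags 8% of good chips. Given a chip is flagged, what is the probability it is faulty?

Let D = the rare event, + = positive/flagged.
P(D) = 1/40
P(+|D) = 96/100 = 24/25
P(+|D') = 8/100 = 2/25
P(+) = P(+|D)P(D) + P(+|D')P(D')
     = \frac{24}{25} × \frac{1}{40} + \frac{2}{25} × \frac{39}{40}
     = \frac{51}{500}
P(D|+) = P(+|D)P(D)/P(+) = \frac{4}{17}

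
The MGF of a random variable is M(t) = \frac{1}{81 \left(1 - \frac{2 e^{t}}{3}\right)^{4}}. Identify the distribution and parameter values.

The MGF M(t) = \frac{1}{81 \left(1 - \frac{2 e^{t}}{3}\right)^{4}} is the standard form for the NegativeBinomial distribution.
Comparing with the known MGF formula identifies: NegBin(r=4, p=1/3), X = failures before r-th success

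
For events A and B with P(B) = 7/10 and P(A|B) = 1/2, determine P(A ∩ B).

By definition, P(A|B) = P(A ∩ B) / P(B)
So P(A ∩ B) = P(A|B) × P(B)
= 1/2 × 7/10
= 7/20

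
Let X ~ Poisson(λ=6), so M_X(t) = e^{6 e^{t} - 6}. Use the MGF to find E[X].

To find E[X], compute M^(1)(0):
M^(1)(t) = 6 e^{t} e^{6 e^{t} - 6}
M^(1)(0) = 6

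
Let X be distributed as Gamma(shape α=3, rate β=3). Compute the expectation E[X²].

Using the identity E[X²] = Var(X) + (E[X])²:
E[X] = 1
Var(X) = \frac{1}{3}
E[X²] = \frac{1}{3} + (1)²
= \frac{4}{3}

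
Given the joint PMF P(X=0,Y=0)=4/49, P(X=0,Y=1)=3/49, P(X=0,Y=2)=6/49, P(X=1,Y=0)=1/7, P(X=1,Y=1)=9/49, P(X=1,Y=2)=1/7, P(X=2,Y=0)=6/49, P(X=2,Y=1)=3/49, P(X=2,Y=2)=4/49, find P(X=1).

P(X=1) = P(X=1,Y=0) + P(X=1,Y=1) + P(X=1,Y=2)
= 1/7 + 9/49 + 1/7
= 23/49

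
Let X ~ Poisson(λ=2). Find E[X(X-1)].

E[X(X-1)] = E[X² - X] = E[X²] - E[X]
E[X] = 2
E[X²] = Var(X) + (E[X])² = 2 + (2)² = 6
E[X(X-1)] = 6 - 2 = 4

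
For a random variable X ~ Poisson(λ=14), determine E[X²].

Using the identity E[X²] = Var(X) + (E[X])²:
E[X] = 14
Var(X) = 14
E[X²] = 14 + (14)²
= 210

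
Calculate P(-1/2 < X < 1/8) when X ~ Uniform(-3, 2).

P(-1/2 < X < 1/8) = ∫_{-1/2}^{1/8} f(x) dx
where f(x) = \frac{1}{5}
= \frac{1}{8}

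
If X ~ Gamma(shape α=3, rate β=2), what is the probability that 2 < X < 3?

P(2 < X < 3) = ∫_{2}^{3} f(x) dx
where f(x) = 4 x^{2} e^{- 2 x}
= \frac{-25 + 13 e^{2}}{e^{6}}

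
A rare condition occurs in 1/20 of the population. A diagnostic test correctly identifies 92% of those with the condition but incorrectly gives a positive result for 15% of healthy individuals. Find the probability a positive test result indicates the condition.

Let D = the rare event, + = positive/flagged.
P(D) = 1/20
P(+|D) = 92/100 = 23/25
P(+|D') = 15/100 = 3/20
P(+) = P(+|D)P(D) + P(+|D')P(D')
     = \frac{23}{25} × \frac{1}{20} + \frac{3}{20} × \frac{19}{20}
     = \frac{377}{2000}
P(D|+) = P(+|D)P(D)/P(+) = \frac{92}{377}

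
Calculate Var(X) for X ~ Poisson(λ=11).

For X ~ Poisson(λ=11):
Var(X) = 11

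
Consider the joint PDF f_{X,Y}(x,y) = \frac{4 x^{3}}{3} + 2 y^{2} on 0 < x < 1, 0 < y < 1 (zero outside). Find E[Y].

E[Y] = ∫_0^1 ∫_0^1 y × f(x,y) dx dy
= \frac{2}{3}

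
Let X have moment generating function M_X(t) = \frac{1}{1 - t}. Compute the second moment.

To find E[X^2], compute M^(2)(0):
M^(1)(t) = \frac{1}{\left(1 - t\right)^{2}}
M^(2)(t) = \frac{2}{\left(1 - t\right)^{3}}
M^(2)(0) = 2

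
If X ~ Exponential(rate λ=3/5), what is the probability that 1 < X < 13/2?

P(1 < X < 13/2) = ∫_{1}^{13/2} f(x) dx
where f(x) = \frac{3 e^{- \frac{3 x}{5}}}{5}
= - \frac{1}{e^{\frac{39}{10}}} + e^{- \frac{3}{5}}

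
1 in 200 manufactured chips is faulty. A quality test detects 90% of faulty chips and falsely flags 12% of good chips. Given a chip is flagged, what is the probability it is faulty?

Let D = the rare event, + = positive/flagged.
P(D) = 1/200
P(+|D) = 90/100 = 9/10
P(+|D') = 12/100 = 3/25
P(+) = P(+|D)P(D) + P(+|D')P(D')
     = \frac{9}{10} × \frac{1}{200} + \frac{3}{25} × \frac{199}{200}
     = \frac{1239}{10000}
P(D|+) = P(+|D)P(D)/P(+) = \frac{15}{413}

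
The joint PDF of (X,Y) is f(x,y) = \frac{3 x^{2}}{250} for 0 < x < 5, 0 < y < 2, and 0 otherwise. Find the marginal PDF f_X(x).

f_X(x) = ∫_0^2 f(x,y) dy
= ∫_0^2 \frac{3 x^{2}}{250} dy
= \frac{3 x^{2}}{125} for 0 < x < 5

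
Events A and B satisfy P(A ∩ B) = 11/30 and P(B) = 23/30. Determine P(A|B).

P(A|B) = P(A ∩ B) / P(B)
= (11/30) / (23/30)
= 11/23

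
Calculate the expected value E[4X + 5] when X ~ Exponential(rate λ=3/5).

For X ~ Exponential(rate λ=3/5):
E[X] = \frac{5}{3}
E[4X + 5] = 4 × E[X] + 5 = \frac{35}{3}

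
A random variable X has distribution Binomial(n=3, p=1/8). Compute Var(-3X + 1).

For X ~ Binomial(n=3, p=1/8):
Var(X) = \frac{21}{64}
Var(-3X + 1) = (-3)² × Var(X) = 9 × \frac{21}{64} = \frac{189}{64}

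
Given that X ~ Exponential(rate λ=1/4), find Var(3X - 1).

For X ~ Exponential(rate λ=1/4):
Var(X) = 16
Var(3X - 1) = (3)² × Var(X) = 9 × 16 = 144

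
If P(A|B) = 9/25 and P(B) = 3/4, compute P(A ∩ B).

By definition, P(A|B) = P(A ∩ B) / P(B)
So P(A ∩ B) = P(A|B) × P(B)
= 9/25 × 3/4
= 27/100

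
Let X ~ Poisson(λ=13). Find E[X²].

Using the identity E[X²] = Var(X) + (E[X])²:
E[X] = 13
Var(X) = 13
E[X²] = 13 + (13)²
= 182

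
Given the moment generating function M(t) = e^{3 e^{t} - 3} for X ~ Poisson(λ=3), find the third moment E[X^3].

To find E[X^3], compute M^(3)(0):
M^(1)(t) = 3 e^{t} e^{3 e^{t} - 3}
M^(2)(t) = 9 e^{2 t} e^{3 e^{t} - 3} + 3 e^{t} e^{3 e^{t} - 3}
M^(3)(t) = 27 e^{3 t} e^{3 e^{t} - 3} + 27 e^{2 t} e^{3 e^{t} - 3} + 3 e^{t} e^{3 e^{t} - 3}
M^(3)(0) = 57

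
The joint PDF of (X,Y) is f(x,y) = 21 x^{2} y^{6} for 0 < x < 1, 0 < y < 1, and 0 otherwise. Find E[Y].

E[Y] = ∫_0^1 ∫_0^1 y × f(x,y) dx dy
= \frac{7}{8}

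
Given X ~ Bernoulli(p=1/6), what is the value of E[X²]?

Using the identity E[X²] = Var(X) + (E[X])²:
E[X] = \frac{1}{6}
Var(X) = \frac{5}{36}
E[X²] = \frac{5}{36} + (\frac{1}{6})²
= \frac{1}{6}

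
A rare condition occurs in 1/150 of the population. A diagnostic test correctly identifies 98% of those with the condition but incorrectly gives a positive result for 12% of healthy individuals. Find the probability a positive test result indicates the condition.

Let D = the rare event, + = positive/flagged.
P(D) = 1/150
P(+|D) = 98/100 = 49/50
P(+|D') = 12/100 = 3/25
P(+) = P(+|D)P(D) + P(+|D')P(D')
     = \frac{49}{50} × \frac{1}{150} + \frac{3}{25} × \frac{149}{150}
     = \frac{943}{7500}
P(D|+) = P(+|D)P(D)/P(+) = \frac{49}{943}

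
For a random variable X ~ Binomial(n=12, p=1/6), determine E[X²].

Using the identity E[X²] = Var(X) + (E[X])²:
E[X] = 2
Var(X) = \frac{5}{3}
E[X²] = \frac{5}{3} + (2)²
= \frac{17}{3}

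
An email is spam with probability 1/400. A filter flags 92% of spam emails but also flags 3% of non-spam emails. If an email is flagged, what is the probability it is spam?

Let D = the rare event, + = positive/flagged.
P(D) = 1/400
P(+|D) = 92/100 = 23/25
P(+|D') = 3/100
P(+) = P(+|D)P(D) + P(+|D')P(D')
     = \frac{23}{25} × \frac{1}{400} + \frac{3}{100} × \frac{399}{400}
     = \frac{1289}{40000}
P(D|+) = P(+|D)P(D)/P(+) = \frac{92}{1289}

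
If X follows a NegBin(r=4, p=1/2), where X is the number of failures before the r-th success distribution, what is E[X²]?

Using the identity E[X²] = Var(X) + (E[X])²:
E[X] = 4
Var(X) = 8
E[X²] = 8 + (4)²
= 24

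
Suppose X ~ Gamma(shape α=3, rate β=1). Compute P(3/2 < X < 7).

P(3/2 < X < 7) = ∫_{3/2}^{7} f(x) dx
where f(x) = \frac{x^{2} e^{- x}}{2}
= - \frac{65}{2 e^{7}} + \frac{29}{8 e^{\frac{3}{2}}}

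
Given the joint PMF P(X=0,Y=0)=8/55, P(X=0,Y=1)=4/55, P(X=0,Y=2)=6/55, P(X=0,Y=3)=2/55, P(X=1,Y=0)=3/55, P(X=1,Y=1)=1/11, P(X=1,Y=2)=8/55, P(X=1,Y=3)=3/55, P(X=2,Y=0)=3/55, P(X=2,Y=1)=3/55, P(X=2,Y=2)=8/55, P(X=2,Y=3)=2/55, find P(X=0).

P(X=0) = P(X=0,Y=0) + P(X=0,Y=1) + P(X=0,Y=2) + P(X=0,Y=3)
= 8/55 + 4/55 + 6/55 + 2/55
= 4/11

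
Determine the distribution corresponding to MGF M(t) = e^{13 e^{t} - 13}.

The MGF M(t) = e^{13 e^{t} - 13} is the standard form for the Poisson distribution.
Comparing with the known MGF formula identifies: Poisson(λ=13)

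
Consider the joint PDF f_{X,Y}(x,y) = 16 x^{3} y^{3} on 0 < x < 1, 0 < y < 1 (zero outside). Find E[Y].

E[Y] = ∫_0^1 ∫_0^1 y × f(x,y) dx dy
= \frac{4}{5}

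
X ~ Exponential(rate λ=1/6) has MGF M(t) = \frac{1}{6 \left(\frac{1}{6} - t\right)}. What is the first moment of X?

To find E[X], compute M^(1)(0):
M^(1)(t) = \frac{1}{6 \left(\frac{1}{6} - t\right)^{2}}
M^(1)(0) = 6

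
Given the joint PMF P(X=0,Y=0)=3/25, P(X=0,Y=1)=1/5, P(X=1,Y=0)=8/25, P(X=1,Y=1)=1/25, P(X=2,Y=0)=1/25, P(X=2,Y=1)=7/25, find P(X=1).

P(X=1) = P(X=1,Y=0) + P(X=1,Y=1)
= 8/25 + 1/25
= 9/25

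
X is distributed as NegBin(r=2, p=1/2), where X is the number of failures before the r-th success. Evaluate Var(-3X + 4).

For X ~ NegBin(r=2, p=1/2), where X is the number of failures before the r-th success:
Var(X) = 4
Var(-3X + 4) = (-3)² × Var(X) = 9 × 4 = 36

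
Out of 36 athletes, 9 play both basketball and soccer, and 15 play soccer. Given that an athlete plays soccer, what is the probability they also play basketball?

P(A ∩ B) = 9/36 = 1/4
P(B) = 15/36 = 5/12
P(A|B) = P(A ∩ B) / P(B) = (1/4) / (5/12) = 3/5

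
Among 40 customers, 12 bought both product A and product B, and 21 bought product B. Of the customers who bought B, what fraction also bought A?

P(A ∩ B) = 12/40 = 3/10
P(B) = 21/40
P(A|B) = P(A ∩ B) / P(B) = (3/10) / (21/40) = 4/7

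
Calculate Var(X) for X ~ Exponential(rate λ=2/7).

For X ~ Exponential(rate λ=2/7):
Var(X) = \frac{49}{4}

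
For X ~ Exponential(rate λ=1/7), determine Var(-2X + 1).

For X ~ Exponential(rate λ=1/7):
Var(X) = 49
Var(-2X + 1) = (-2)² × Var(X) = 4 × 49 = 196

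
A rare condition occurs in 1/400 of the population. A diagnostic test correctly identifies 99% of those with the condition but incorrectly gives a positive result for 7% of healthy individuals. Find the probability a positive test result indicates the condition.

Let D = the rare event, + = positive/flagged.
P(D) = 1/400
P(+|D) = 99/100
P(+|D') = 7/100
P(+) = P(+|D)P(D) + P(+|D')P(D')
     = \frac{99}{100} × \frac{1}{400} + \frac{7}{100} × \frac{399}{400}
     = \frac{723}{10000}
P(D|+) = P(+|D)P(D)/P(+) = \frac{33}{964}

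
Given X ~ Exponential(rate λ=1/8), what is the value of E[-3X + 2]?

For X ~ Exponential(rate λ=1/8):
E[X] = 8
E[-3X + 2] = -3 × E[X] + 2 = -22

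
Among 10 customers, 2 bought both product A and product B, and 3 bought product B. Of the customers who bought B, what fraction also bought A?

P(A ∩ B) = 2/10 = 1/5
P(B) = 3/10
P(A|B) = P(A ∩ B) / P(B) = (1/5) / (3/10) = 2/3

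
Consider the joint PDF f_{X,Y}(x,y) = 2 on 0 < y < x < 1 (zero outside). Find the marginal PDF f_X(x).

f_X(x) = ∫_0^x 2 dy = 2 x
for 0 < x < 1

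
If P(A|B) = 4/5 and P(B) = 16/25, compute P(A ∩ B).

By definition, P(A|B) = P(A ∩ B) / P(B)
So P(A ∩ B) = P(A|B) × P(B)
= 4/5 × 16/25
= 64/125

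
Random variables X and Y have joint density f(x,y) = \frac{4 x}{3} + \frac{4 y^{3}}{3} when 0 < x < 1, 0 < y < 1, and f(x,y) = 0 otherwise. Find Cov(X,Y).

E[XY] = ∫∫ xy × f(x,y) dx dy = \frac{16}{45}
E[X] = \frac{11}{18}
E[Y] = \frac{3}{5}
Cov(X,Y) = E[XY] - E[X]E[Y] = - \frac{1}{90}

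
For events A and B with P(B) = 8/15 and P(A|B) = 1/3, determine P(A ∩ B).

By definition, P(A|B) = P(A ∩ B) / P(B)
So P(A ∩ B) = P(A|B) × P(B)
= 1/3 × 8/15
= 8/45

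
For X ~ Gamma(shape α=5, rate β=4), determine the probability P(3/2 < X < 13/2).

P(3/2 < X < 13/2) = ∫_{3/2}^{13/2} f(x) dx
where f(x) = \frac{128 x^{4} e^{- 4 x}}{3}
= \frac{5 \left(-4467 + 23 e^{20}\right)}{e^{26}}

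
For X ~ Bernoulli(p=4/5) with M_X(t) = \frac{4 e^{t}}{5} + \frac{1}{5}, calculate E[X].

To find E[X], compute M^(1)(0):
M^(1)(t) = \frac{4 e^{t}}{5}
M^(1)(0) = \frac{4}{5}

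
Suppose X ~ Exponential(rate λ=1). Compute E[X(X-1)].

E[X(X-1)] = E[X² - X] = E[X²] - E[X]
E[X] = 1
E[X²] = Var(X) + (E[X])² = 1 + (1)² = 2
E[X(X-1)] = 2 - 1 = 1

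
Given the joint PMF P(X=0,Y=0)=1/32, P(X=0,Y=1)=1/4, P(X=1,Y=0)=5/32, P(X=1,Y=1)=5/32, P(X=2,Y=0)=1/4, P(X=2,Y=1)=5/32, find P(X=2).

P(X=2) = P(X=2,Y=0) + P(X=2,Y=1)
= 1/4 + 5/32
= 13/32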